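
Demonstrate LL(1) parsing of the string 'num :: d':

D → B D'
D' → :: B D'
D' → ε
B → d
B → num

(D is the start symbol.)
Stack is shown with the top on the left.

Stack      Input       Action
-----------------------------
D $        num :: d $  output D → B D'
B D' $     num :: d $  output B → num
num D' $   num :: d $  match 'num'
D' $       :: d $      output D' → :: B D'
:: B D' $  :: d $      match '::'
B D' $     d $         output B → d
d D' $     d $         match 'd'
D' $       $           output D' → ε
$          $           accept

The string is accepted.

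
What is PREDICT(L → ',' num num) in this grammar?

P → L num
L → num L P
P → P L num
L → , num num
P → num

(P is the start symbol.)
{ ',' }

PREDICT(L → ',' num num) = (FIRST(RHS) \ {ε}) ∪ (FOLLOW(L) if ε ∈ FIRST(RHS), i.e. RHS ⇒* ε)
FIRST(',' num num) = { ',' }
ε ∉ FIRST(',' num num), so FOLLOW(L) is not added.
PREDICT(L → ',' num num) = { ',' }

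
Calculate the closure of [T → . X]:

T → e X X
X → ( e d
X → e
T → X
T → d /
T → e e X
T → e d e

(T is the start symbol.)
{ [T → . X], [X → . ( e d], [X → . e] }

Start with: [T → . X]
  [T → . X] has the dot before X: add [X → . ( e d], [X → . e]
No further items can be added.

CLOSURE = { [T → . X], [X → . ( e d], [X → . e] }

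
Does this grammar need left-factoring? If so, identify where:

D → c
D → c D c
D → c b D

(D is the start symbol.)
Left-factoring is needed when two productions for the same non-terminal
share a common prefix on the right-hand side.

Productions for D:
  D → c
  D → c D c
  D → c b D

Found common prefix 'c' in productions for D

Answer: Yes, D has productions with common prefix 'c'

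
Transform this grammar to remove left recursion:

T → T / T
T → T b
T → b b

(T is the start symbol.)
T → b b T'
T' → / T T'
T' → b T'
T' → ε

T is directly left-recursive. The standard transformation for
  A → A α₁ | ... | A α_m | β₁ | ... | β_n
is
  A  → β₁ A' | ... | β_n A'
  A' → α₁ A' | ... | α_m A' | ε

T → b b becomes T → b b T'
T → T / T becomes T' → / T T'
T → T b becomes T' → b T'
Add T' → ε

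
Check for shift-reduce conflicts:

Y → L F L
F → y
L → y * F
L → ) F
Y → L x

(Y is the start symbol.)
A shift-reduce conflict occurs when an LR(0) state has both:
  - a complete (reduce) item [A → α .] (dot at the end), and
  - a shift item [B → β . c γ] (dot before a terminal).

Augment with Y' → Y and build the canonical LR(0) collection (I0 = CLOSURE({[Y' → . Y]}), then GOTO on every symbol after a dot until no new states appear). It has 12 states:
  I0: { [L → . ) F], [L → . y * F], [Y → . L F L], [Y → . L x], [Y' → . Y] }  — shift
  I1: { [F → . y], [L → ) . F] }  — shift
  I2: { [F → . y], [Y → L . F L], [Y → L . x] }  — shift
  I3: { [Y' → Y .] }  — accept
  I4: { [L → y . * F] }  — shift
  I5: { [F → . y], [L → y * . F] }  — shift
  I6: { [L → y * F .] }  — reduce
  I7: { [F → y .] }  — reduce
  I8: { [L → . ) F], [L → . y * F], [Y → L F . L] }  — shift
  I9: { [Y → L x .] }  — reduce
  I10: { [Y → L F L .] }  — reduce
  I11: { [L → ) F .] }  — reduce

No state contains both a complete item and a shift item.

Answer: No shift-reduce conflicts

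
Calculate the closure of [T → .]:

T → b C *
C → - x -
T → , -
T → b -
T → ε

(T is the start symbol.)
Start with: [T → .]
The dot is at the end, so nothing is added.

CLOSURE = { [T → .] }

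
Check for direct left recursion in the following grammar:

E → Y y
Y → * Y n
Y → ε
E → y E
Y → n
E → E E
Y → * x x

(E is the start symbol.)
Yes, E is left-recursive

Direct left recursion occurs when N → N α for some non-terminal N (the right-hand side begins with the left-hand side itself).

E → Y y: starts with Y
Y → * Y n: starts with '*'
Y → ε: starts with ε
E → y E: starts with y
Y → n: starts with n
E → E E: LEFT RECURSIVE (starts with E)
Y → * x x: starts with '*'

The grammar has direct left recursion on: E.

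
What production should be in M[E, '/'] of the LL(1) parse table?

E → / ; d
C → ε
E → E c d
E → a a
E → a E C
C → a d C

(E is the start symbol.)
To find M[E, '/'], we find productions for E where '/' is in the predict set (PREDICT(N → α) = (FIRST(α) \ {ε}) ∪ (FOLLOW(N) if α ⇒* ε)).

Relevant sets:
  FIRST(E) = { '/', 'a' }

E → / ; d: PREDICT = { '/' }
  '/' is in predict set, so this production goes in M[E, '/']
E → E c d: PREDICT = { '/', 'a' }
  '/' is in predict set, so this production goes in M[E, '/']
E → a a: PREDICT = { 'a' }
E → a E C: PREDICT = { 'a' }

M[E, '/'] = E → / ; d, E → E c d  (a multiply-defined cell — the grammar is not LL(1))

Answer: E → / ; d, E → E c d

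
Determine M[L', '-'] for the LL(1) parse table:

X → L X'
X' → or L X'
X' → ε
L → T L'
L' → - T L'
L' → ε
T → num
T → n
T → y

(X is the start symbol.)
L' → - T L'

To find M[L', '-'], we find productions for L' where '-' is in the predict set (PREDICT(N → α) = (FIRST(α) \ {ε}) ∪ (FOLLOW(N) if α ⇒* ε)).

Relevant sets:
  FOLLOW(L') = { $, 'or' }

L' → - T L': PREDICT = { '-' }
  '-' is in predict set, so this production goes in M[L', '-']
L' → ε: PREDICT = { $, 'or' }

M[L', '-'] = L' → - T L'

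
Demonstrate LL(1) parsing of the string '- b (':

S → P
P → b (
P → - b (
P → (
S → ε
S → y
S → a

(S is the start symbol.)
Stack is shown with the top on the left.

Stack    Input    Action
------------------------
S $      - b ( $  output S → P
P $      - b ( $  output P → - b (
- b ( $  - b ( $  match '-'
b ( $    b ( $    match 'b'
( $      ( $      match '('
$        $        accept

The string is accepted.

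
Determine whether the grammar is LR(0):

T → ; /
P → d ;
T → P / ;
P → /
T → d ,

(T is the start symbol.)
Yes, the grammar is LR(0)

A grammar is LR(0) if no state in the canonical LR(0) collection has:
  - both a shift item (dot before a terminal) and a complete item (shift-reduce conflict), or
  - two or more complete items (reduce-reduce conflict; the accept item [T' → T .] counts as a complete item here).

Augment with T' → T and build the canonical LR(0) collection (I0 = CLOSURE({[T' → . T]}), then GOTO on every symbol after a dot until no new states appear). It has 11 states:
  I0: { [P → . /], [P → . d ;], [T → . ; /], [T → . P / ;], [T → . d ,], [T' → . T] }  — shift
  I1: { [P → / .] }  — reduce
  I2: { [T → ; . /] }  — shift
  I3: { [T → P . / ;] }  — shift
  I4: { [T' → T .] }  — accept
  I5: { [P → d . ;], [T → d . ,] }  — shift
  I6: { [T → d , .] }  — reduce
  I7: { [P → d ; .] }  — reduce
  I8: { [T → P / . ;] }  — shift
  I9: { [T → P / ; .] }  — reduce
  I10: { [T → ; / .] }  — reduce

Every state is either a pure shift/goto state or contains exactly one complete item and nothing to shift — no conflicts. The grammar is LR(0).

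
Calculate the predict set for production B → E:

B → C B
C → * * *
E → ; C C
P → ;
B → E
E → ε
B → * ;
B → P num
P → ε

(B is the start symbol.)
{ $, ';' }

PREDICT(B → E) = (FIRST(RHS) \ {ε}) ∪ (FOLLOW(B) if ε ∈ FIRST(RHS), i.e. RHS ⇒* ε)
FIRST(E) = { ';', ε }
FIRST(E) = { ';', ε }
ε ∈ FIRST(E) (the right-hand side is nullable), so add FOLLOW(B) = { $ }
PREDICT(B → E) = { $, ';' }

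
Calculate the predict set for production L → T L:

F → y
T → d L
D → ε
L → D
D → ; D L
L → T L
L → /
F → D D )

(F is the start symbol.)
PREDICT(L → T L) = (FIRST(RHS) \ {ε}) ∪ (FOLLOW(L) if ε ∈ FIRST(RHS), i.e. RHS ⇒* ε)
FIRST(T) = { 'd' }
FIRST(T L) = { 'd' }
ε ∉ FIRST(T L), so FOLLOW(L) is not added.
PREDICT(L → T L) = { 'd' }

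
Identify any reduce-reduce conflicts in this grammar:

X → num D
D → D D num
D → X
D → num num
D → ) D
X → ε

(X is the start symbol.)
Augment with X' → X and build the canonical LR(0) collection (I0 = CLOSURE({[X' → . X]}), then GOTO on every symbol after a dot until no new states appear). It has 11 states:
  I0: { [X → . num D], [X → .], [X' → . X] }  — shift, reduce
  I1: { [X' → X .] }  — accept
  I2: { [D → . ) D], [D → . D D num], [D → . X], [D → . num num], [X → . num D], [X → .], [X → num . D] }  — shift, reduce
  I3: { [D → ) . D], [D → . ) D], [D → . D D num], [D → . X], [D → . num num], [X → . num D], [X → .] }  — shift, reduce
  I4: { [D → . ) D], [D → . D D num], [D → . X], [D → . num num], [D → D . D num], [X → . num D], [X → .], [X → num D .] }  — shift, 2 reduces
  I5: { [D → X .] }  — reduce
  I6: { [D → . ) D], [D → . D D num], [D → . X], [D → . num num], [D → num . num], [X → . num D], [X → .], [X → num . D] }  — shift, reduce
  I7: { [D → . ) D], [D → . D D num], [D → . X], [D → . num num], [D → num . num], [D → num num .], [X → . num D], [X → .], [X → num . D] }  — shift, 2 reduces
  I8: { [D → . ) D], [D → . D D num], [D → . X], [D → . num num], [D → D . D num], [D → D D . num], [X → . num D], [X → .] }  — shift, reduce
  I9: { [D → . ) D], [D → . D D num], [D → . X], [D → . num num], [D → D D num .], [D → num . num], [X → . num D], [X → .], [X → num . D] }  — shift, 2 reduces
  I10: { [D → ) D .], [D → . ) D], [D → . D D num], [D → . X], [D → . num num], [D → D . D num], [X → . num D], [X → .] }  — shift, 2 reduces

I4 contains complete items [X → .], [X → num D .] — reduce-reduce conflict.
I7 contains complete items [D → num num .], [X → .] — reduce-reduce conflict.
I9 contains complete items [D → D D num .], [X → .] — reduce-reduce conflict.
I10 contains complete items [D → ) D .], [X → .] — reduce-reduce conflict.

Answer: Yes — I4: [X → .] vs [X → num D .]; I7: [D → num num .] vs [X → .]; I9: [D → D D num .] vs [X → .]; I10: [D → ) D .] vs [X → .]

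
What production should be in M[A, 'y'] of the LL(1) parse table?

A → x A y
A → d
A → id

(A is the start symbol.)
To find M[A, 'y'], we find productions for A where 'y' is in the predict set (PREDICT(N → α) = (FIRST(α) \ {ε}) ∪ (FOLLOW(N) if α ⇒* ε)).

A → x A y: PREDICT = { 'x' }
A → d: PREDICT = { 'd' }
A → id: PREDICT = { 'id' }

M[A, 'y'] is empty (no production applies)

Answer: Empty (error entry)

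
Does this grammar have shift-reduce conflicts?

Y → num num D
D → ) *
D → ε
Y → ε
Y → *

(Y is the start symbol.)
Augment with Y' → Y and build the canonical LR(0) collection (I0 = CLOSURE({[Y' → . Y]}), then GOTO on every symbol after a dot until no new states appear). It has 8 states:
  I0: { [Y → . *], [Y → . num num D], [Y → .], [Y' → . Y] }  — shift, reduce
  I1: { [Y → * .] }  — reduce
  I2: { [Y' → Y .] }  — accept
  I3: { [Y → num . num D] }  — shift
  I4: { [D → . ) *], [D → .], [Y → num num . D] }  — shift, reduce
  I5: { [D → ) . *] }  — shift
  I6: { [Y → num num D .] }  — reduce
  I7: { [D → ) * .] }  — reduce

I0 contains reduce item [Y → .] and shift items [Y → . *], [Y → . num num D] — shift-reduce conflict.
I4 contains reduce item [D → .] and shift item [D → . ) *] — shift-reduce conflict.

Answer: Yes — I0: [Y → .] vs [Y → . *]; I4: [D → .] vs [D → . ) *]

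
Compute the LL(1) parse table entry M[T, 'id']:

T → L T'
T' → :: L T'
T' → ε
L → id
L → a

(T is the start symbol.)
T → L T'

To find M[T, 'id'], we find productions for T where 'id' is in the predict set (PREDICT(N → α) = (FIRST(α) \ {ε}) ∪ (FOLLOW(N) if α ⇒* ε)).

Relevant sets:
  FIRST(L) = { 'a', 'id' }

T → L T': PREDICT = { 'a', 'id' }
  'id' is in predict set, so this production goes in M[T, 'id']

M[T, 'id'] = T → L T'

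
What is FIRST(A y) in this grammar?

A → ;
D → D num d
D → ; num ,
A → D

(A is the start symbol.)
{ ';' }

FIRST sets of the non-terminals involved (from the grammar, by fixed-point iteration):
  FIRST(A) = { ';' }

To compute FIRST(A y), process the symbols left to right:
Symbol A is a non-terminal. Add FIRST(A) \ {ε} = { ';' }
A is not nullable (ε ∉ FIRST(A)), so stop here.
FIRST(A y) = { ';' }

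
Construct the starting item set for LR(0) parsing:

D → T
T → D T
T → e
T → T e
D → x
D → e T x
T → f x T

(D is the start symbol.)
First, augment the grammar with D' → D
I₀ = CLOSURE({ [D' → . D] }):
  [D' → . D] has the dot before D: add [D → . T], [D → . x], [D → . e T x]
  [D → . T] has the dot before T: add [T → . D T], [T → . e], [T → . T e], [T → . f x T]
No further items can be added.

I₀ = { [D → . T], [D → . e T x], [D → . x], [D' → . D], [T → . D T], [T → . T e], [T → . e], [T → . f x T] }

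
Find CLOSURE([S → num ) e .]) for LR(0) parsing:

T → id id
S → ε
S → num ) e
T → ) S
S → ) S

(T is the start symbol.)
To compute CLOSURE, for each item [A → α.Bβ] where B is a non-terminal, add [B → .γ] for all productions B → γ; repeat for the newly added items until nothing changes.

Start with: [S → num ) e .]
The dot is at the end, so nothing is added.

CLOSURE = { [S → num ) e .] }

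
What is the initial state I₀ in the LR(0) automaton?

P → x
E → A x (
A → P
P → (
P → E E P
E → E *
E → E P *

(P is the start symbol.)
{ [A → . P], [E → . A x (], [E → . E *], [E → . E P *], [P → . (], [P → . E E P], [P → . x], [P' → . P] }

First, augment the grammar with P' → P
I₀ = CLOSURE({ [P' → . P] }):
  [P' → . P] has the dot before P: add [P → . x], [P → . (], [P → . E E P]
  [P → . E E P] has the dot before E: add [E → . A x (], [E → . E *], [E → . E P *]
  [E → . A x (] has the dot before A: add [A → . P]
No further items can be added.

I₀ = { [A → . P], [E → . A x (], [E → . E *], [E → . E P *], [P → . (], [P → . E E P], [P → . x], [P' → . P] }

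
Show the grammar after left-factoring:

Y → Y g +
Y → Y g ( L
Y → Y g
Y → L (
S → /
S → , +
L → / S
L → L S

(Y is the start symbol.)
Y → Y g Y'
Y' → +
Y' → ( L
Y' → ε
Y → L (
S → /
S → , +
L → / S
L → L S

Left-factoring transforms A → αβ₁ | αβ₂ into A → αA' and A' → β₁ | β₂
(α is the longest common prefix among the alternatives). Repeat until
no nonterminal has two alternatives with a common prefix.

Round 1: Y has alternatives sharing prefix 'Y g'. Introduce Y': Y → Y g Y'
  Add: Y' → +
  Add: Y' → ( L
  Add: Y' → ε

No remaining common prefixes — done.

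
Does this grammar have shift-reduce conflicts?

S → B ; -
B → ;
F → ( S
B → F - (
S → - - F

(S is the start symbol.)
No shift-reduce conflicts

Augment with S' → S and build the canonical LR(0) collection (I0 = CLOSURE({[S' → . S]}), then GOTO on every symbol after a dot until no new states appear). It has 14 states:
  I0: { [B → . ;], [B → . F - (], [F → . ( S], [S → . - - F], [S → . B ; -], [S' → . S] }  — shift
  I1: { [B → . ;], [B → . F - (], [F → ( . S], [F → . ( S], [S → . - - F], [S → . B ; -] }  — shift
  I2: { [S → - . - F] }  — shift
  I3: { [B → ; .] }  — reduce
  I4: { [S → B . ; -] }  — shift
  I5: { [B → F . - (] }  — shift
  I6: { [S' → S .] }  — accept
  I7: { [B → F - . (] }  — shift
  I8: { [B → F - ( .] }  — reduce
  I9: { [S → B ; . -] }  — shift
  I10: { [S → B ; - .] }  — reduce
  I11: { [F → . ( S], [S → - - . F] }  — shift
  I12: { [S → - - F .] }  — reduce
  I13: { [F → ( S .] }  — reduce

No state contains both a complete item and a shift item.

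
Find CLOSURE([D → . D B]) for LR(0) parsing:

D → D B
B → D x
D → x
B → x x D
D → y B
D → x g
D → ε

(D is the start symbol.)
To compute CLOSURE, for each item [A → α.Bβ] where B is a non-terminal, add [B → .γ] for all productions B → γ; repeat for the newly added items until nothing changes.

Start with: [D → . D B]
  [D → . D B] has the dot before D: add [D → . x], [D → . y B], [D → . x g], [D → .]
No further items can be added.

CLOSURE = { [D → . D B], [D → . x g], [D → . x], [D → . y B], [D → .] }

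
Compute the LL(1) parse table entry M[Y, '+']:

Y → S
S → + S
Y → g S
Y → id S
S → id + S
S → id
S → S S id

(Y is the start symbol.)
To find M[Y, '+'], we find productions for Y where '+' is in the predict set (PREDICT(N → α) = (FIRST(α) \ {ε}) ∪ (FOLLOW(N) if α ⇒* ε)).

Relevant sets:
  FIRST(S) = { '+', 'id' }

Y → S: PREDICT = { '+', 'id' }
  '+' is in predict set, so this production goes in M[Y, '+']
Y → g S: PREDICT = { 'g' }
Y → id S: PREDICT = { 'id' }

M[Y, '+'] = Y → S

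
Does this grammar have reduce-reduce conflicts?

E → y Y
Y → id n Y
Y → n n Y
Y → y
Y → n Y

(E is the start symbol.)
Yes — I9: [Y → n Y .] vs [Y → n n Y .]

A reduce-reduce conflict occurs when an LR(0) state has two complete items [A → α .] and [B → β .] — both call for a reduction, and with no lookahead the parser cannot choose between them.

Augment with E' → E and build the canonical LR(0) collection (I0 = CLOSURE({[E' → . E]}), then GOTO on every symbol after a dot until no new states appear). It has 12 states:
  I0: { [E → . y Y], [E' → . E] }  — shift
  I1: { [E' → E .] }  — accept
  I2: { [E → y . Y], [Y → . id n Y], [Y → . n Y], [Y → . n n Y], [Y → . y] }  — shift
  I3: { [E → y Y .] }  — reduce
  I4: { [Y → id . n Y] }  — shift
  I5: { [Y → . id n Y], [Y → . n Y], [Y → . n n Y], [Y → . y], [Y → n . Y], [Y → n . n Y] }  — shift
  I6: { [Y → y .] }  — reduce
  I7: { [Y → n Y .] }  — reduce
  I8: { [Y → . id n Y], [Y → . n Y], [Y → . n n Y], [Y → . y], [Y → n . Y], [Y → n . n Y], [Y → n n . Y] }  — shift
  I9: { [Y → n Y .], [Y → n n Y .] }  — 2 reduces
  I10: { [Y → . id n Y], [Y → . n Y], [Y → . n n Y], [Y → . y], [Y → id n . Y] }  — shift
  I11: { [Y → id n Y .] }  — reduce

I9 contains complete items [Y → n Y .], [Y → n n Y .] — reduce-reduce conflict.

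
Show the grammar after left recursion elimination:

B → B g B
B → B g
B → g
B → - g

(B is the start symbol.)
B → g B'
B → - g B'
B' → g B B'
B' → g B'
B' → ε

B is directly left-recursive. The standard transformation for
  A → A α₁ | ... | A α_m | β₁ | ... | β_n
is
  A  → β₁ A' | ... | β_n A'
  A' → α₁ A' | ... | α_m A' | ε

B → g becomes B → g B'
B → - g becomes B → - g B'
B → B g B becomes B' → g B B'
B → B g becomes B' → g B'
Add B' → ε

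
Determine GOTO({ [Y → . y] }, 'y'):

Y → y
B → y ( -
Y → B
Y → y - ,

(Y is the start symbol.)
GOTO(I, 'y') = CLOSURE({ [A → αX.β] : [A → α.Xβ] ∈ I, X = 'y' })

Items with dot before 'y', with the dot advanced:
  [Y → . y] → [Y → y .]
Closure adds nothing (no advanced item has the dot before a non-terminal).

GOTO = { [Y → y .] }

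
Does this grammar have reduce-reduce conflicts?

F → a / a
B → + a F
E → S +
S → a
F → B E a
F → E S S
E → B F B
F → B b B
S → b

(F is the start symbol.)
A reduce-reduce conflict occurs when an LR(0) state has two complete items [A → α .] and [B → β .] — both call for a reduction, and with no lookahead the parser cannot choose between them.

Augment with F' → F and build the canonical LR(0) collection (I0 = CLOSURE({[F' → . F]}), then GOTO on every symbol after a dot until no new states appear). It has 22 states:
  I0: { [B → . + a F], [E → . B F B], [E → . S +], [F → . B E a], [F → . B b B], [F → . E S S], [F → . a / a], [F' → . F], [S → . a], [S → . b] }  — shift
  I1: { [B → + . a F] }  — shift
  I2: { [B → . + a F], [E → . B F B], [E → . S +], [E → B . F B], [F → . B E a], [F → . B b B], [F → . E S S], [F → . a / a], [F → B . E a], [F → B . b B], [S → . a], [S → . b] }  — shift
  I3: { [F → E . S S], [S → . a], [S → . b] }  — shift
  I4: { [F' → F .] }  — accept
  I5: { [E → S . +] }  — shift
  I6: { [F → a . / a], [S → a .] }  — shift, reduce
  I7: { [S → b .] }  — reduce
  I8: { [F → a / . a] }  — shift
  I9: { [F → a / a .] }  — reduce
  I10: { [E → S + .] }  — reduce
  I11: { [F → E S . S], [S → . a], [S → . b] }  — shift
  I12: { [S → a .] }  — reduce
  I13: { [F → E S S .] }  — reduce
  I14: { [F → B E . a], [F → E . S S], [S → . a], [S → . b] }  — shift
  I15: { [B → . + a F], [E → B F . B] }  — shift
  I16: { [B → . + a F], [F → B b . B], [S → b .] }  — shift, reduce
  I17: { [F → B b B .] }  — reduce
  I18: { [E → B F B .] }  — reduce
  I19: { [F → B E a .], [S → a .] }  — 2 reduces
  I20: { [B → + a . F], [B → . + a F], [E → . B F B], [E → . S +], [F → . B E a], [F → . B b B], [F → . E S S], [F → . a / a], [S → . a], [S → . b] }  — shift
  I21: { [B → + a F .] }  — reduce

I19 contains complete items [F → B E a .], [S → a .] — reduce-reduce conflict.

Answer: Yes — I19: [F → B E a .] vs [S → a .]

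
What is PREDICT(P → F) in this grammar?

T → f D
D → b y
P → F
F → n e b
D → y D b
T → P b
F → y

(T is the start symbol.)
{ 'n', 'y' }

PREDICT(P → F) = (FIRST(RHS) \ {ε}) ∪ (FOLLOW(P) if ε ∈ FIRST(RHS), i.e. RHS ⇒* ε)
FIRST(F) = { 'n', 'y' }
FIRST(F) = { 'n', 'y' }
ε ∉ FIRST(F), so FOLLOW(P) is not added.
PREDICT(P → F) = { 'n', 'y' }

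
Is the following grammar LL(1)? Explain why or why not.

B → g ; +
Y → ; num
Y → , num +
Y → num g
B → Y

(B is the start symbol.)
Yes, the grammar is LL(1).

A grammar is LL(1) if for each non-terminal N with multiple productions, the predict sets of those productions are pairwise disjoint, where PREDICT(N → α) = (FIRST(α) \ {ε}) ∪ (FOLLOW(N) if α ⇒* ε).

Relevant sets:
  FIRST(Y) = { ',', ';', 'num' }

For B:
  PREDICT(B → g ';' '+') = { 'g' }
  PREDICT(B → Y) = { ',', ';', 'num' }
For Y:
  PREDICT(Y → ';' num) = { ';' }
  PREDICT(Y → ',' num '+') = { ',' }
  PREDICT(Y → num g) = { 'num' }

All predict sets are disjoint. The grammar IS LL(1).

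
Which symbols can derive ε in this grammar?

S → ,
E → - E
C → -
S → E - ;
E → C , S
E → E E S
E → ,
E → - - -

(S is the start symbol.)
None

There are no ε-productions, so no non-terminal can derive ε.
No non-terminals are nullable.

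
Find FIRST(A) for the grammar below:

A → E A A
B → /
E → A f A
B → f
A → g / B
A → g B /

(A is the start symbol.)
FIRST sets of the other non-terminals involved (by the same procedure, iterated to a fixed point):
  FIRST(E) = { 'g' }

From A → E A A:
  - E is a non-terminal: add FIRST(E) \ {ε} = { 'g' }
    E is not nullable, so stop
From A → g / B:
  - g is a terminal: add 'g' and stop
From A → g B /:
  - g is a terminal: add 'g' and stop

Collecting: FIRST(A) = { 'g' }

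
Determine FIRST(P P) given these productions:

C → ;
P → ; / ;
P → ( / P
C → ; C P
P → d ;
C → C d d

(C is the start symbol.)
{ '(', ';', 'd' }

FIRST sets of the non-terminals involved (from the grammar, by fixed-point iteration):
  FIRST(P) = { '(', ';', 'd' }

To compute FIRST(P P), process the symbols left to right:
Symbol P is a non-terminal. Add FIRST(P) \ {ε} = { '(', ';', 'd' }
P is not nullable (ε ∉ FIRST(P)), so stop here.
FIRST(P P) = { '(', ';', 'd' }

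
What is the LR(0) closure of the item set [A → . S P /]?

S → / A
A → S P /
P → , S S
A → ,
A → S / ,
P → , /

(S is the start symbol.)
{ [A → . S P /], [S → . / A] }

Start with: [A → . S P /]
  [A → . S P /] has the dot before S: add [S → . / A]
No further items can be added.

CLOSURE = { [A → . S P /], [S → . / A] }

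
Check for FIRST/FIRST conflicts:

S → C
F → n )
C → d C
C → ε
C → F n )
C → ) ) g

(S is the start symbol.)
A FIRST/FIRST conflict occurs when two productions N → α and N → β for the same non-terminal have FIRST(α) ∩ FIRST(β) ≠ ∅ (with ε ∈ FIRST of a nullable right-hand side, so two nullable alternatives also conflict).

FIRST sets of the non-terminals at (or reachable through a nullable prefix from) the front of some alternative:
  FIRST(F) = { 'n' }

Productions for C:
  C → d C: FIRST = { 'd' }
  C → ε: FIRST = { ε }
  C → F n ): FIRST = { 'n' }
  C → ) ) g: FIRST = { ')' }
S, F have only one production, so no FIRST/FIRST conflict is possible there.

All alternatives of each non-terminal have pairwise disjoint FIRST sets.

Answer: No FIRST/FIRST conflicts.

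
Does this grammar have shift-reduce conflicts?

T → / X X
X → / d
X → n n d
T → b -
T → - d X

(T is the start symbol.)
No shift-reduce conflicts

A shift-reduce conflict occurs when an LR(0) state has both:
  - a complete (reduce) item [A → α .] (dot at the end), and
  - a shift item [B → β . c γ] (dot before a terminal).

Augment with T' → T and build the canonical LR(0) collection (I0 = CLOSURE({[T' → . T]}), then GOTO on every symbol after a dot until no new states appear). It has 15 states:
  I0: { [T → . - d X], [T → . / X X], [T → . b -], [T' → . T] }  — shift
  I1: { [T → - . d X] }  — shift
  I2: { [T → / . X X], [X → . / d], [X → . n n d] }  — shift
  I3: { [T' → T .] }  — accept
  I4: { [T → b . -] }  — shift
  I5: { [T → b - .] }  — reduce
  I6: { [X → / . d] }  — shift
  I7: { [T → / X . X], [X → . / d], [X → . n n d] }  — shift
  I8: { [X → n . n d] }  — shift
  I9: { [X → n n . d] }  — shift
  I10: { [X → n n d .] }  — reduce
  I11: { [T → / X X .] }  — reduce
  I12: { [X → / d .] }  — reduce
  I13: { [T → - d . X], [X → . / d], [X → . n n d] }  — shift
  I14: { [T → - d X .] }  — reduce

No state contains both a complete item and a shift item.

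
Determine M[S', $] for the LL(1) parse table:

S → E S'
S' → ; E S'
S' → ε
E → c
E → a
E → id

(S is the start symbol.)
To find M[S', $], we find productions for S' where $ is in the predict set (PREDICT(N → α) = (FIRST(α) \ {ε}) ∪ (FOLLOW(N) if α ⇒* ε)).

Relevant sets:
  FOLLOW(S') = { $ }

S' → ; E S': PREDICT = { ';' }
S' → ε: PREDICT = { $ }
  $ is in predict set, so this production goes in M[S', $]

M[S', $] = S' → ε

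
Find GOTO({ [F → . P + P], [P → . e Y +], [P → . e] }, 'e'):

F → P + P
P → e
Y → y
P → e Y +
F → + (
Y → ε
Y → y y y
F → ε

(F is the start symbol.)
{ [P → e . Y +], [P → e .], [Y → . y y y], [Y → . y], [Y → .] }

GOTO(I, 'e') = CLOSURE({ [A → αX.β] : [A → α.Xβ] ∈ I, X = 'e' })

Items with dot before 'e', with the dot advanced:
  [P → . e] → [P → e .]
  [P → . e Y +] → [P → e . Y +]
Closure of the advanced items:
  [P → e . Y +] has the dot before Y: add [Y → . y], [Y → .], [Y → . y y y]

GOTO = { [P → e . Y +], [P → e .], [Y → . y y y], [Y → . y], [Y → .] }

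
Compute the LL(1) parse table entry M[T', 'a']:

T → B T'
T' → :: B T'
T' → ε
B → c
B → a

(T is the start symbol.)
To find M[T', 'a'], we find productions for T' where 'a' is in the predict set (PREDICT(N → α) = (FIRST(α) \ {ε}) ∪ (FOLLOW(N) if α ⇒* ε)).

Relevant sets:
  FOLLOW(T') = { $ }

T' → :: B T': PREDICT = { '::' }
T' → ε: PREDICT = { $ }

M[T', 'a'] is empty (no production applies)

Answer: Empty (error entry)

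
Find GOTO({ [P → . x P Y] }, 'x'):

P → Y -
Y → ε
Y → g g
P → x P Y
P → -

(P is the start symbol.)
GOTO(I, 'x') = CLOSURE({ [A → αX.β] : [A → α.Xβ] ∈ I, X = 'x' })

Items with dot before 'x', with the dot advanced:
  [P → . x P Y] → [P → x . P Y]
Closure of the advanced items:
  [P → x . P Y] has the dot before P: add [P → . Y -], [P → . x P Y], [P → . -]
  [P → . Y -] has the dot before Y: add [Y → .], [Y → . g g]

GOTO = { [P → . -], [P → . Y -], [P → . x P Y], [P → x . P Y], [Y → . g g], [Y → .] }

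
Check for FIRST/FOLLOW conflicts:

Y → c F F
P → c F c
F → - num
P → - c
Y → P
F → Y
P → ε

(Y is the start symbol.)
Yes. Y → c F F with FOLLOW(Y) on { 'c' }; P → c F c with FOLLOW(P) on { 'c' }; P → '-' c with FOLLOW(P) on { '-' }; F → '-' num with FOLLOW(F) on { '-' }

A FIRST/FOLLOW conflict occurs when a non-terminal N has a nullable alternative N → β (β ⇒* ε) and another alternative N → α with FIRST(α) ∩ FOLLOW(N) ≠ ∅: on such a lookahead the parser cannot decide between expanding α and letting N vanish via β.

Nullable non-terminals: F, P, Y.
FIRST sets used below: FIRST(Y) = { '-', 'c', ε }, FIRST(P) = { '-', 'c', ε }

F: nullable alternative(s) F → Y; FOLLOW(F) = { $, '-', 'c' }
  F → - num: FIRST \ {ε} = { '-' } — overlaps FOLLOW(F) on { '-' }: CONFLICT
  F → Y: FIRST \ {ε} = { '-', 'c' } — this is the only nullable alternative, skip

P: nullable alternative(s) P → ε; FOLLOW(P) = { $, '-', 'c' }
  P → c F c: FIRST \ {ε} = { 'c' } — overlaps FOLLOW(P) on { 'c' }: CONFLICT
  P → - c: FIRST \ {ε} = { '-' } — overlaps FOLLOW(P) on { '-' }: CONFLICT
  P → ε: FIRST \ {ε} = { } — this is the only nullable alternative, skip

Y: nullable alternative(s) Y → P; FOLLOW(Y) = { $, '-', 'c' }
  Y → c F F: FIRST \ {ε} = { 'c' } — overlaps FOLLOW(Y) on { 'c' }: CONFLICT
  Y → P: FIRST \ {ε} = { '-', 'c' } — this is the only nullable alternative, skip

So the grammar has 4 FIRST/FOLLOW conflicts (marked CONFLICT above).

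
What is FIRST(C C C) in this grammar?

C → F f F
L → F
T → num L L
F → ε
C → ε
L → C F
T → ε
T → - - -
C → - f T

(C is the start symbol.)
{ '-', 'f', ε }

FIRST sets of the non-terminals involved (from the grammar, by fixed-point iteration):
  FIRST(C) = { '-', 'f', ε }

To compute FIRST(C C C), process the symbols left to right:
Symbol C is a non-terminal. Add FIRST(C) \ {ε} = { '-', 'f' }
C is nullable (ε ∈ FIRST(C)), continue to the next symbol.
Symbol C is a non-terminal. Add FIRST(C) \ {ε} = { '-', 'f' }
C is nullable (ε ∈ FIRST(C)), continue to the next symbol.
Symbol C is a non-terminal. Add FIRST(C) \ {ε} = { '-', 'f' }
C is nullable (ε ∈ FIRST(C)), continue to the next symbol.
All symbols are nullable, so ε is in the result.
FIRST(C C C) = { '-', 'f', ε }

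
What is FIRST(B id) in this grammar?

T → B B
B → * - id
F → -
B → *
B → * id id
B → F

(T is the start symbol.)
{ '*', '-' }

FIRST sets of the non-terminals involved (from the grammar, by fixed-point iteration):
  FIRST(B) = { '*', '-' }

To compute FIRST(B id), process the symbols left to right:
Symbol B is a non-terminal. Add FIRST(B) \ {ε} = { '*', '-' }
B is not nullable (ε ∉ FIRST(B)), so stop here.
FIRST(B id) = { '*', '-' }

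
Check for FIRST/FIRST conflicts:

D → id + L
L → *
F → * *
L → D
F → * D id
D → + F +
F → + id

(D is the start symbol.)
A FIRST/FIRST conflict occurs when two productions N → α and N → β for the same non-terminal have FIRST(α) ∩ FIRST(β) ≠ ∅ (with ε ∈ FIRST of a nullable right-hand side, so two nullable alternatives also conflict).

FIRST sets of the non-terminals at (or reachable through a nullable prefix from) the front of some alternative:
  FIRST(D) = { '+', 'id' }

Productions for D:
  D → id + L: FIRST = { 'id' }
  D → + F +: FIRST = { '+' }
Productions for L:
  L → *: FIRST = { '*' }
  L → D: FIRST = { '+', 'id' }
Productions for F:
  F → * *: FIRST = { '*' }
  F → * D id: FIRST = { '*' }
  F → + id: FIRST = { '+' }

Conflict for F: F → * * and F → * D id
  Overlap: { '*' }

Answer: Yes. F → '*' '*' / F → '*' D id on { '*' }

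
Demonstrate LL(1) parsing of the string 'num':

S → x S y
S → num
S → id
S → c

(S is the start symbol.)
Stack is shown with the top on the left.

Stack  Input  Action
--------------------
S $    num $  output S → num
num $  num $  match 'num'
$      $      accept

The string is accepted.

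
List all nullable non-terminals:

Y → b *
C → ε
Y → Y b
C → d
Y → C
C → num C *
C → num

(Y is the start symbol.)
{ 'C', 'Y' }

ε-productions: C → ε
So C is immediately nullable.
Y → C: every symbol on the right is nullable, so Y is nullable too.
Every non-terminal is now nullable.
Nullable = { 'C', 'Y' }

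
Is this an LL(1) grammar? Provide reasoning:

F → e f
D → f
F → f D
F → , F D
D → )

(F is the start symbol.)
A grammar is LL(1) if for each non-terminal N with multiple productions, the predict sets of those productions are pairwise disjoint, where PREDICT(N → α) = (FIRST(α) \ {ε}) ∪ (FOLLOW(N) if α ⇒* ε).

For F:
  PREDICT(F → e f) = { 'e' }
  PREDICT(F → f D) = { 'f' }
  PREDICT(F → ',' F D) = { ',' }
For D:
  PREDICT(D → f) = { 'f' }
  PREDICT(D → ')') = { ')' }

All predict sets are disjoint. The grammar IS LL(1).

Answer: Yes, the grammar is LL(1).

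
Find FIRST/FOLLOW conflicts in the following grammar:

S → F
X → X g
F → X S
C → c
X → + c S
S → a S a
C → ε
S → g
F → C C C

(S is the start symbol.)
Yes. S → a S a with FOLLOW(S) on { 'a' }; S → g with FOLLOW(S) on { 'g' }; F → X S with FOLLOW(F) on { '+' }; C → c with FOLLOW(C) on { 'c' }

A FIRST/FOLLOW conflict occurs when a non-terminal N has a nullable alternative N → β (β ⇒* ε) and another alternative N → α with FIRST(α) ∩ FOLLOW(N) ≠ ∅: on such a lookahead the parser cannot decide between expanding α and letting N vanish via β.

Nullable non-terminals: C, F, S.
FIRST sets used below: FIRST(X) = { '+' }, FIRST(C) = { 'c', ε }, FIRST(F) = { '+', 'c', ε }

C: nullable alternative(s) C → ε; FOLLOW(C) = { $, '+', 'a', 'c', 'g' }
  C → c: FIRST \ {ε} = { 'c' } — overlaps FOLLOW(C) on { 'c' }: CONFLICT
  C → ε: FIRST \ {ε} = { } — this is the only nullable alternative, skip

F: nullable alternative(s) F → C C C; FOLLOW(F) = { $, '+', 'a', 'c', 'g' }
  F → X S: FIRST \ {ε} = { '+' } — overlaps FOLLOW(F) on { '+' }: CONFLICT
  F → C C C: FIRST \ {ε} = { 'c' } — this is the only nullable alternative, skip

S: nullable alternative(s) S → F; FOLLOW(S) = { $, '+', 'a', 'c', 'g' }
  S → F: FIRST \ {ε} = { '+', 'c' } — this is the only nullable alternative, skip
  S → a S a: FIRST \ {ε} = { 'a' } — overlaps FOLLOW(S) on { 'a' }: CONFLICT
  S → g: FIRST \ {ε} = { 'g' } — overlaps FOLLOW(S) on { 'g' }: CONFLICT

X has no nullable alternative, so no FIRST/FOLLOW check is needed there.

So the grammar has 4 FIRST/FOLLOW conflicts (marked CONFLICT above).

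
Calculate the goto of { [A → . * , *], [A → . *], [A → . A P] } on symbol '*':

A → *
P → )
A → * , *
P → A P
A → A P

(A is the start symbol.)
{ [A → * . , *], [A → * .] }

GOTO(I, '*') = CLOSURE({ [A → αX.β] : [A → α.Xβ] ∈ I, X = '*' })

Items with dot before '*', with the dot advanced:
  [A → . *] → [A → * .]
  [A → . * , *] → [A → * . , *]
Closure adds nothing (no advanced item has the dot before a non-terminal).

GOTO = { [A → * . , *], [A → * .] }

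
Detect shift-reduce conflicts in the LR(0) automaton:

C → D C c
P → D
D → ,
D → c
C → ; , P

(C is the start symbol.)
A shift-reduce conflict occurs when an LR(0) state has both:
  - a complete (reduce) item [A → α .] (dot at the end), and
  - a shift item [B → β . c γ] (dot before a terminal).

Augment with C' → C and build the canonical LR(0) collection (I0 = CLOSURE({[C' → . C]}), then GOTO on every symbol after a dot until no new states appear). It has 11 states:
  I0: { [C → . ; , P], [C → . D C c], [C' → . C], [D → . ,], [D → . c] }  — shift
  I1: { [D → , .] }  — reduce
  I2: { [C → ; . , P] }  — shift
  I3: { [C' → C .] }  — accept
  I4: { [C → . ; , P], [C → . D C c], [C → D . C c], [D → . ,], [D → . c] }  — shift
  I5: { [D → c .] }  — reduce
  I6: { [C → D C . c] }  — shift
  I7: { [C → D C c .] }  — reduce
  I8: { [C → ; , . P], [D → . ,], [D → . c], [P → . D] }  — shift
  I9: { [P → D .] }  — reduce
  I10: { [C → ; , P .] }  — reduce

No state contains both a complete item and a shift item.

Answer: No shift-reduce conflicts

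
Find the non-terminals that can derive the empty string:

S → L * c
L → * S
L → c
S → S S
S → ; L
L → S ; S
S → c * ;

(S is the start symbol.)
None

A non-terminal is nullable if it can derive ε (the empty string): either it has an ε-production, or it has a production whose right-hand side consists entirely of nullable non-terminals.

There are no ε-productions, so no non-terminal can derive ε.
No non-terminals are nullable.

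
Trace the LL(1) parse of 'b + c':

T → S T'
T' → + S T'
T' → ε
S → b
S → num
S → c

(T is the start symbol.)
LL(1) parsing maintains a stack (initially the start symbol over $) and the input. At each step: if the stack top is a terminal, match it against the current input token; if it is a non-terminal N, replace it with the RHS of M[N, lookahead] (the unique production whose predict set contains the lookahead).

Stack is shown with the top on the left.

Stack     Input    Action
-------------------------
T $       b + c $  output T → S T'
S T' $    b + c $  output S → b
b T' $    b + c $  match 'b'
T' $      + c $    output T' → + S T'
+ S T' $  + c $    match '+'
S T' $    c $      output S → c
c T' $    c $      match 'c'
T' $      $        output T' → ε
$         $        accept

The string is accepted.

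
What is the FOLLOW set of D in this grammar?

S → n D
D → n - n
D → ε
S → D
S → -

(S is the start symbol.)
{ $ }

In S → n D: D is at the end, add FOLLOW(S)
In S → D: D is at the end, add FOLLOW(S)

The FOLLOW sets referred to above (computed the same way, to a fixed point):
  FOLLOW(S) = { $ }

Taking the union: FOLLOW(D) = { $ }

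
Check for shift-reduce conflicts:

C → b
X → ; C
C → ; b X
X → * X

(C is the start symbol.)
A shift-reduce conflict occurs when an LR(0) state has both:
  - a complete (reduce) item [A → α .] (dot at the end), and
  - a shift item [B → β . c γ] (dot before a terminal).

Augment with C' → C and build the canonical LR(0) collection (I0 = CLOSURE({[C' → . C]}), then GOTO on every symbol after a dot until no new states appear). It has 10 states:
  I0: { [C → . ; b X], [C → . b], [C' → . C] }  — shift
  I1: { [C → ; . b X] }  — shift
  I2: { [C' → C .] }  — accept
  I3: { [C → b .] }  — reduce
  I4: { [C → ; b . X], [X → . * X], [X → . ; C] }  — shift
  I5: { [X → * . X], [X → . * X], [X → . ; C] }  — shift
  I6: { [C → . ; b X], [C → . b], [X → ; . C] }  — shift
  I7: { [C → ; b X .] }  — reduce
  I8: { [X → ; C .] }  — reduce
  I9: { [X → * X .] }  — reduce

No state contains both a complete item and a shift item.

Answer: No shift-reduce conflicts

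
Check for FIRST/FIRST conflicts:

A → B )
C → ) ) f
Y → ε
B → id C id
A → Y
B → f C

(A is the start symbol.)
A FIRST/FIRST conflict occurs when two productions N → α and N → β for the same non-terminal have FIRST(α) ∩ FIRST(β) ≠ ∅ (with ε ∈ FIRST of a nullable right-hand side, so two nullable alternatives also conflict).

FIRST sets of the non-terminals at (or reachable through a nullable prefix from) the front of some alternative:
  FIRST(B) = { 'f', 'id' }
  FIRST(Y) = { ε }

Productions for A:
  A → B ): FIRST = { 'f', 'id' }
  A → Y: FIRST = { ε }
Productions for B:
  B → id C id: FIRST = { 'id' }
  B → f C: FIRST = { 'f' }
C, Y have only one production, so no FIRST/FIRST conflict is possible there.

All alternatives of each non-terminal have pairwise disjoint FIRST sets.

Answer: No FIRST/FIRST conflicts.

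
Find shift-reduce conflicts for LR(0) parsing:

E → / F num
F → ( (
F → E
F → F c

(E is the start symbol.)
Augment with E' → E and build the canonical LR(0) collection (I0 = CLOSURE({[E' → . E]}), then GOTO on every symbol after a dot until no new states appear). It has 9 states:
  I0: { [E → . / F num], [E' → . E] }  — shift
  I1: { [E → . / F num], [E → / . F num], [F → . ( (], [F → . E], [F → . F c] }  — shift
  I2: { [E' → E .] }  — accept
  I3: { [F → ( . (] }  — shift
  I4: { [F → E .] }  — reduce
  I5: { [E → / F . num], [F → F . c] }  — shift
  I6: { [F → F c .] }  — reduce
  I7: { [E → / F num .] }  — reduce
  I8: { [F → ( ( .] }  — reduce

No state contains both a complete item and a shift item.

Answer: No shift-reduce conflicts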